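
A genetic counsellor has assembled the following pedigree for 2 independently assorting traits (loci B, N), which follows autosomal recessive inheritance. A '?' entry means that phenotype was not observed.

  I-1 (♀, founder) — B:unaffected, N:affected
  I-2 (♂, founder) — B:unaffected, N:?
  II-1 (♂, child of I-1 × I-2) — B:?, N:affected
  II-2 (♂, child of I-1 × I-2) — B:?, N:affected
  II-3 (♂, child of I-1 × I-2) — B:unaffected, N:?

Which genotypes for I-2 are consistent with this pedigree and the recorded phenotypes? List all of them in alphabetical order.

B/I-1 un ·: BB|Bb
B/I-2 un ·: BB|Bb
B/II-1 ? I-1×I-2: BB|Bb|bb
B/II-2 ? I-1×I-2: BB|Bb|bb
B/II-3 un I-1×I-2: BB|Bb
⇒ B over [I-1,I-2,II-1,II-2,II-3]: 35 consistent
N/I-1 aff ·: nn
N/I-2 ? ·: Nn|nn
N/II-1 aff I-1×I-2: nn
N/II-2 aff I-1×I-2: nn
N/II-3 ? I-1×I-2: Nn|nn
⇒ N over [I-1,I-2,II-1,II-2,II-3]: 3 consistent

I-2 ∈ {BB Nn, BB nn, Bb Nn, Bb nn}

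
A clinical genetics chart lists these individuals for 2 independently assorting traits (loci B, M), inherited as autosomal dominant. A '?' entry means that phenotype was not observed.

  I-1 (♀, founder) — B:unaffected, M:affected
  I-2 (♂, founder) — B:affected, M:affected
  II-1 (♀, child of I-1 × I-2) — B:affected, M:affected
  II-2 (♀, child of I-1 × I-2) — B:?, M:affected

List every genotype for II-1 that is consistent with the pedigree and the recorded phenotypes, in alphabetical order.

B/I-1 un ·: bb
B/I-2 aff ·: Bb|BB
B/II-1 aff I-1×I-2: Bb
B/II-2 ? I-1×I-2: bb|Bb
⇒ B over [I-1,I-2,II-1,II-2]: 3 consistent
M/I-1 aff ·: Mm|MM
M/I-2 aff ·: Mm|MM
M/II-1 aff I-1×I-2: Mm|MM
M/II-2 aff I-1×I-2: Mm|MM
⇒ M over [I-1,I-2,II-1,II-2]: 13 consistent

II-1 ∈ {Bb MM, Bb Mm}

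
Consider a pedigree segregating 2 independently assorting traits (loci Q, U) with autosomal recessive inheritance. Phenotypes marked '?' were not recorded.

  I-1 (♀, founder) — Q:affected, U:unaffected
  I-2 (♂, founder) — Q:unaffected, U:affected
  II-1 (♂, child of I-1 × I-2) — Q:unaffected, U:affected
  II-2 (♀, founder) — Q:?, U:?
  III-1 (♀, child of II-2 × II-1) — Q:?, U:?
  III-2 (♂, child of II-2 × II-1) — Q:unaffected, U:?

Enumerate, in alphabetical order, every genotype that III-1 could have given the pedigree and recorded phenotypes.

III-1 ∈ {QQ Uu, QQ uu, Qq Uu, Qq uu, qq Uu, qq uu}

Q/I-1 aff ·: qq
Q/I-2 un ·: QQ|Qq
Q/II-1 un I-1×I-2: Qq
Q/II-2 ? ·: QQ|Qq|qq
Q/III-1 ? II-2×II-1: QQ|Qq|qq
Q/III-2 un II-2×II-1: QQ|Qq
⇒ Q over [I-1,I-2,II-1,II-2,III-1,III-2]: 24 consistent
U/I-1 un ·: Uu
U/I-2 aff ·: uu
U/II-1 aff I-1×I-2: uu
U/II-2 ? ·: UU|Uu|uu
U/III-1 ? II-2×II-1: Uu|uu
U/III-2 ? II-2×II-1: Uu|uu
⇒ U over [I-1,I-2,II-1,II-2,III-1,III-2]: 6 consistent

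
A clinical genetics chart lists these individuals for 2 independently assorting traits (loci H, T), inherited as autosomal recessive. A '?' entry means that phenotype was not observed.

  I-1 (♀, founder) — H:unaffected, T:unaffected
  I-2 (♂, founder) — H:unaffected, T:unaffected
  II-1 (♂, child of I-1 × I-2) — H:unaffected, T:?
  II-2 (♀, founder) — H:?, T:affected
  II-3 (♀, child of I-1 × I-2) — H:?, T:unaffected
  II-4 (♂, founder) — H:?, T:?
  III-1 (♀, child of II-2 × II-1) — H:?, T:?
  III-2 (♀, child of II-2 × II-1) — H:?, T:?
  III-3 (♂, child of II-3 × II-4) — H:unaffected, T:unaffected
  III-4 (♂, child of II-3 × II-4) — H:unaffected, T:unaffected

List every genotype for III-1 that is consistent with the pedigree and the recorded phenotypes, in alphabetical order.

H/I-1 un ·: HH|Hh
H/I-2 un ·: HH|Hh
H/II-1 un I-1×I-2: HH|Hh
H/II-2 ? ·: HH|Hh|hh
H/II-3 ? I-1×I-2: HH|Hh|hh
H/II-4 ? ·: HH|Hh|hh
H/III-1 ? II-2×II-1: HH|Hh|hh
H/III-2 ? II-2×II-1: HH|Hh|hh
H/III-3 un II-3×II-4: HH|Hh
H/III-4 un II-3×II-4: HH|Hh
⇒ H over [I-1,I-2,II-1,II-2,II-3,II-4,III-1,III-2,III-3,III-4]: 1117 consistent
T/I-1 un ·: TT|Tt
T/I-2 un ·: TT|Tt
T/II-1 ? I-1×I-2: TT|Tt|tt
T/II-2 aff ·: tt
T/II-3 un I-1×I-2: TT|Tt
T/II-4 ? ·: TT|Tt|tt
T/III-1 ? II-2×II-1: Tt|tt
T/III-2 ? II-2×II-1: Tt|tt
T/III-3 un II-3×II-4: TT|Tt
T/III-4 un II-3×II-4: TT|Tt
⇒ T over [I-1,I-2,II-1,II-2,II-3,II-4,III-1,III-2,III-3,III-4]: 246 consistent

III-1 ∈ {HH Tt, HH tt, Hh Tt, Hh tt, hh Tt, hh tt}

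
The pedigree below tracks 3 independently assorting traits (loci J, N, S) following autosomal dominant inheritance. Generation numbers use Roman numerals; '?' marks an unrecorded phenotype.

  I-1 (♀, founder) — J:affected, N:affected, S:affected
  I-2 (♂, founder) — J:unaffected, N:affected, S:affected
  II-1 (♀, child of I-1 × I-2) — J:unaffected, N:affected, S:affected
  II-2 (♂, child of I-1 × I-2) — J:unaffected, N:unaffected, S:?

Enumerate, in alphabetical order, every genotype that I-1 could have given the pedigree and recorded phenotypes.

J/I-1 aff ·: Jj
J/I-2 un ·: jj
J/II-1 un I-1×I-2: jj
J/II-2 un I-1×I-2: jj
⇒ J over [I-1,I-2,II-1,II-2]: 1 consistent
N/I-1 aff ·: Nn
N/I-2 aff ·: Nn
N/II-1 aff I-1×I-2: Nn|NN
N/II-2 un I-1×I-2: nn
⇒ N over [I-1,I-2,II-1,II-2]: 2 consistent
S/I-1 aff ·: Ss|SS
S/I-2 aff ·: Ss|SS
S/II-1 aff I-1×I-2: Ss|SS
S/II-2 ? I-1×I-2: ss|Ss|SS
⇒ S over [I-1,I-2,II-1,II-2]: 15 consistent

I-1 ∈ {Jj Nn SS, Jj Nn Ss}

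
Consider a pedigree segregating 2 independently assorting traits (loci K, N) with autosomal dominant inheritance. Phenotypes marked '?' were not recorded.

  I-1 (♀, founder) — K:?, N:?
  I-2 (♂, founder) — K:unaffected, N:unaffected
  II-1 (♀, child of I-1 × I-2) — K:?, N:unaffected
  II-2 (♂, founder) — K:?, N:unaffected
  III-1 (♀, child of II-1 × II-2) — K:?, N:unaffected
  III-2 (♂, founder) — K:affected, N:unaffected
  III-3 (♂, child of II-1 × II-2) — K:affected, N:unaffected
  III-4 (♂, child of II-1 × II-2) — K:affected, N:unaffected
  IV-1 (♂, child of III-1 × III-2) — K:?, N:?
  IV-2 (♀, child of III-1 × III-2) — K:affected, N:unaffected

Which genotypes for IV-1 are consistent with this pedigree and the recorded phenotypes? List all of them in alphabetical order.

IV-1 ∈ {KK nn, Kk nn, kk nn}

K/I-1 ? ·: kk|Kk|KK
K/I-2 un ·: kk
K/II-1 ? I-1×I-2: kk|Kk
K/II-2 ? ·: kk|Kk|KK
K/III-1 ? II-1×II-2: kk|Kk|KK
K/III-2 aff ·: Kk|KK
K/III-3 aff II-1×II-2: Kk|KK
K/III-4 aff II-1×II-2: Kk|KK
K/IV-1 ? III-1×III-2: kk|Kk|KK
K/IV-2 aff III-1×III-2: Kk|KK
⇒ K over [I-1,I-2,II-1,II-2,III-1,III-2,III-3,III-4,IV-1,IV-2]: 336 consistent
N/I-1 ? ·: nn|Nn
N/I-2 un ·: nn
N/II-1 un I-1×I-2: nn
N/II-2 un ·: nn
N/III-1 un II-1×II-2: nn
N/III-2 un ·: nn
N/III-3 un II-1×II-2: nn
N/III-4 un II-1×II-2: nn
N/IV-1 ? III-1×III-2: nn
N/IV-2 un III-1×III-2: nn
⇒ N over [I-1,I-2,II-1,II-2,III-1,III-2,III-3,III-4,IV-1,IV-2]: 2 consistent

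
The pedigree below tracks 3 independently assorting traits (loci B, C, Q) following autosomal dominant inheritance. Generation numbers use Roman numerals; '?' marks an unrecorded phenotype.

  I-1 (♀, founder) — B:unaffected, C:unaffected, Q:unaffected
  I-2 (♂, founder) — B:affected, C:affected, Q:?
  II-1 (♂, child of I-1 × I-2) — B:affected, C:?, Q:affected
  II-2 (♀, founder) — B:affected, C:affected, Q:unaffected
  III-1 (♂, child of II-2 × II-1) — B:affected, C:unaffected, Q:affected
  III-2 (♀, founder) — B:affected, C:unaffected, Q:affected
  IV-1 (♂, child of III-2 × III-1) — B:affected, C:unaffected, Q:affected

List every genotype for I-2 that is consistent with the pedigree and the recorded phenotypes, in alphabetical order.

I-2 ∈ {BB CC QQ, BB CC Qq, BB Cc QQ, BB Cc Qq, Bb CC QQ, Bb CC Qq, Bb Cc QQ, Bb Cc Qq}

B/I-1 un ·: bb
B/I-2 aff ·: Bb|BB
B/II-1 aff I-1×I-2: Bb
B/II-2 aff ·: Bb|BB
B/III-1 aff II-2×II-1: Bb|BB
B/III-2 aff ·: Bb|BB
B/IV-1 aff III-2×III-1: Bb|BB
⇒ B over [I-1,I-2,II-1,II-2,III-1,III-2,IV-1]: 28 consistent
C/I-1 un ·: cc
C/I-2 aff ·: Cc|CC
C/II-1 ? I-1×I-2: cc|Cc
C/II-2 aff ·: Cc
C/III-1 un II-2×II-1: cc
C/III-2 un ·: cc
C/IV-1 un III-2×III-1: cc
⇒ C over [I-1,I-2,II-1,II-2,III-1,III-2,IV-1]: 3 consistent
Q/I-1 un ·: qq
Q/I-2 ? ·: Qq|QQ
Q/II-1 aff I-1×I-2: Qq
Q/II-2 un ·: qq
Q/III-1 aff II-2×II-1: Qq
Q/III-2 aff ·: Qq|QQ
Q/IV-1 aff III-2×III-1: Qq|QQ
⇒ Q over [I-1,I-2,II-1,II-2,III-1,III-2,IV-1]: 8 consistent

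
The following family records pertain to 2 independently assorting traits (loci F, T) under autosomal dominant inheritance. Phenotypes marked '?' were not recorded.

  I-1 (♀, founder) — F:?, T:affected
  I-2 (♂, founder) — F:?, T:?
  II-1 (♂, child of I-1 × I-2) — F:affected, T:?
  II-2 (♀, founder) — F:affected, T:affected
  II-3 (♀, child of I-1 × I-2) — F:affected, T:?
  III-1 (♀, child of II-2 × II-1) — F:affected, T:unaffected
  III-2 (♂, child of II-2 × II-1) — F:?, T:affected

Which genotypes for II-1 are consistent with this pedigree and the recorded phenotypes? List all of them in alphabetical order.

F/I-1 ? ·: ff|Ff|FF
F/I-2 ? ·: ff|Ff|FF
F/II-1 aff I-1×I-2: Ff|FF
F/II-2 aff ·: Ff|FF
F/II-3 aff I-1×I-2: Ff|FF
F/III-1 aff II-2×II-1: Ff|FF
F/III-2 ? II-2×II-1: ff|Ff|FF
⇒ F over [I-1,I-2,II-1,II-2,II-3,III-1,III-2]: 135 consistent
T/I-1 aff ·: Tt|TT
T/I-2 ? ·: tt|Tt|TT
T/II-1 ? I-1×I-2: tt|Tt
T/II-2 aff ·: Tt
T/II-3 ? I-1×I-2: tt|Tt|TT
T/III-1 un II-2×II-1: tt
T/III-2 aff II-2×II-1: Tt|TT
⇒ T over [I-1,I-2,II-1,II-2,II-3,III-1,III-2]: 25 consistent

II-1 ∈ {FF Tt, FF tt, Ff Tt, Ff tt}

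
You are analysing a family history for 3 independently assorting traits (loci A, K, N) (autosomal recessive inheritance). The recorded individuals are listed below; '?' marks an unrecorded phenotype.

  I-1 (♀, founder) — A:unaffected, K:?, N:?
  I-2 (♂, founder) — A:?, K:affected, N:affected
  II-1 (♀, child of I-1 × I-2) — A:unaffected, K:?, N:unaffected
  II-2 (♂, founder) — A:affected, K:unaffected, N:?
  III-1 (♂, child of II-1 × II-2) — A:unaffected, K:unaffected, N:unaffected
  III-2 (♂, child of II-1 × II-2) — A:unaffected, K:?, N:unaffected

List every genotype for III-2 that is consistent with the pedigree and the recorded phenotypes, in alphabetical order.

A/I-1 un ·: AA|Aa
A/I-2 ? ·: AA|Aa|aa
A/II-1 un I-1×I-2: AA|Aa
A/II-2 aff ·: aa
A/III-1 un II-1×II-2: Aa
A/III-2 un II-1×II-2: Aa
⇒ A over [I-1,I-2,II-1,II-2,III-1,III-2]: 9 consistent
K/I-1 ? ·: KK|Kk|kk
K/I-2 aff ·: kk
K/II-1 ? I-1×I-2: Kk|kk
K/II-2 un ·: KK|Kk
K/III-1 un II-1×II-2: KK|Kk
K/III-2 ? II-1×II-2: KK|Kk|kk
⇒ K over [I-1,I-2,II-1,II-2,III-1,III-2]: 26 consistent
N/I-1 ? ·: NN|Nn
N/I-2 aff ·: nn
N/II-1 un I-1×I-2: Nn
N/II-2 ? ·: NN|Nn|nn
N/III-1 un II-1×II-2: NN|Nn
N/III-2 un II-1×II-2: NN|Nn
⇒ N over [I-1,I-2,II-1,II-2,III-1,III-2]: 18 consistent

III-2 ∈ {Aa KK NN, Aa KK Nn, Aa Kk NN, Aa Kk Nn, Aa kk NN, Aa kk Nn}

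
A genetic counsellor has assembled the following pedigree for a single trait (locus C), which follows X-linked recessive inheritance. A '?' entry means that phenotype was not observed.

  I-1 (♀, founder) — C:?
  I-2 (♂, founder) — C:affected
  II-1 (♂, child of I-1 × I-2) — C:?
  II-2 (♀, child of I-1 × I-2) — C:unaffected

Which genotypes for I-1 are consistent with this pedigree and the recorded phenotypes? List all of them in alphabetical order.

C/I-1 ? ·: X^CX^C|X^CX^c
C/I-2 aff ·: X^cY
C/II-1 ? I-1×I-2: X^CY|X^cY
C/II-2 un I-1×I-2: X^CX^c
⇒ C over [I-1,I-2,II-1,II-2]: 3 consistent

I-1 ∈ {X^CX^C, X^CX^c}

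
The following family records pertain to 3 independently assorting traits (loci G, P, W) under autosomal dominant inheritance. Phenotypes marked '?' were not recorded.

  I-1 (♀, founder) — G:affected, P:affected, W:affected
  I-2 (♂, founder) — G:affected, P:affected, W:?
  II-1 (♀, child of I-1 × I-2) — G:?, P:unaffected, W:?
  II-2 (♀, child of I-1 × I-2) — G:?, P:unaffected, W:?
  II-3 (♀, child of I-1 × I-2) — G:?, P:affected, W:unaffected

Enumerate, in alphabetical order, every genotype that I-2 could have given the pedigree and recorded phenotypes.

I-2 ∈ {GG Pp Ww, GG Pp ww, Gg Pp Ww, Gg Pp ww}

G/I-1 aff ·: Gg|GG
G/I-2 aff ·: Gg|GG
G/II-1 ? I-1×I-2: gg|Gg|GG
G/II-2 ? I-1×I-2: gg|Gg|GG
G/II-3 ? I-1×I-2: gg|Gg|GG
⇒ G over [I-1,I-2,II-1,II-2,II-3]: 44 consistent
P/I-1 aff ·: Pp
P/I-2 aff ·: Pp
P/II-1 un I-1×I-2: pp
P/II-2 un I-1×I-2: pp
P/II-3 aff I-1×I-2: Pp|PP
⇒ P over [I-1,I-2,II-1,II-2,II-3]: 2 consistent
W/I-1 aff ·: Ww
W/I-2 ? ·: ww|Ww
W/II-1 ? I-1×I-2: ww|Ww|WW
W/II-2 ? I-1×I-2: ww|Ww|WW
W/II-3 un I-1×I-2: ww
⇒ W over [I-1,I-2,II-1,II-2,II-3]: 13 consistent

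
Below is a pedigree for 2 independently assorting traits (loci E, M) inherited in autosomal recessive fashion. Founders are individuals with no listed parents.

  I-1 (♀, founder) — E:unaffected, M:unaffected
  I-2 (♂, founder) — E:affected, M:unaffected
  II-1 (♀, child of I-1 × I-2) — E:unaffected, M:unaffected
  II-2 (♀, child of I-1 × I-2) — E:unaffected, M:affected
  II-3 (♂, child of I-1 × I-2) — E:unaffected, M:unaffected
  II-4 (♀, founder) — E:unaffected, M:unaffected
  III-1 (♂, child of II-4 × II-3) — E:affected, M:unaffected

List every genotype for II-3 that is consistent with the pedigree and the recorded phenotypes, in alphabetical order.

II-3 ∈ {Ee MM, Ee Mm}

E/I-1 un ·: EE|Ee
E/I-2 aff ·: ee
E/II-1 un I-1×I-2: Ee
E/II-2 un I-1×I-2: Ee
E/II-3 un I-1×I-2: Ee
E/II-4 un ·: Ee
E/III-1 aff II-4×II-3: ee
⇒ E over [I-1,I-2,II-1,II-2,II-3,II-4,III-1]: 2 consistent
M/I-1 un ·: Mm
M/I-2 un ·: Mm
M/II-1 un I-1×I-2: MM|Mm
M/II-2 aff I-1×I-2: mm
M/II-3 un I-1×I-2: MM|Mm
M/II-4 un ·: MM|Mm
M/III-1 un II-4×II-3: MM|Mm
⇒ M over [I-1,I-2,II-1,II-2,II-3,II-4,III-1]: 14 consistent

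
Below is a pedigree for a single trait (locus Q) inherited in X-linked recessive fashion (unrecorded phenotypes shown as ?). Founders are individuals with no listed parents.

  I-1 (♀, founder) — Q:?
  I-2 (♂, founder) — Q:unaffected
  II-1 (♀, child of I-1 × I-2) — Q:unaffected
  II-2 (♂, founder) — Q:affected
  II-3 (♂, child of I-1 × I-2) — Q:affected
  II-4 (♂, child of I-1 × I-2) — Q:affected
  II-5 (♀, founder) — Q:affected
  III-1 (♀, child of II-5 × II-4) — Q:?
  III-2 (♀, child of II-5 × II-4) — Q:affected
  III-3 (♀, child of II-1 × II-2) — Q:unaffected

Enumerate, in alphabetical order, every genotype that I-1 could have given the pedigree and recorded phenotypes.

I-1 ∈ {X^QX^q, X^qX^q}

Q/I-1 ? ·: X^QX^q|X^qX^q
Q/I-2 un ·: X^QY
Q/II-1 un I-1×I-2: X^QX^Q|X^QX^q
Q/II-2 aff ·: X^qY
Q/II-3 aff I-1×I-2: X^qY
Q/II-4 aff I-1×I-2: X^qY
Q/II-5 aff ·: X^qX^q
Q/III-1 ? II-5×II-4: X^qX^q
Q/III-2 aff II-5×II-4: X^qX^q
Q/III-3 un II-1×II-2: X^QX^q
⇒ Q over [I-1,I-2,II-1,II-2,II-3,II-4,II-5,III-1,III-2,III-3]: 3 consistent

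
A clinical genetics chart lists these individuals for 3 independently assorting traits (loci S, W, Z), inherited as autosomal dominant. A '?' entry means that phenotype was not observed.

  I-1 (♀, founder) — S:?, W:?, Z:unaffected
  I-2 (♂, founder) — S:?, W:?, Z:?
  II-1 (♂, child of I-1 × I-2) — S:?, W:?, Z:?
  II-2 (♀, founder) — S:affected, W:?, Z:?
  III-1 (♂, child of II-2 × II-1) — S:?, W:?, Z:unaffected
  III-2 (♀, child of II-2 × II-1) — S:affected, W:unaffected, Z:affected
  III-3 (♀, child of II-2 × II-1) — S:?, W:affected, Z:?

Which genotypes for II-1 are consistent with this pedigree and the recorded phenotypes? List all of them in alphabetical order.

S/I-1 ? ·: ss|Ss|SS
S/I-2 ? ·: ss|Ss|SS
S/II-1 ? I-1×I-2: ss|Ss|SS
S/II-2 aff ·: Ss|SS
S/III-1 ? II-2×II-1: ss|Ss|SS
S/III-2 aff II-2×II-1: Ss|SS
S/III-3 ? II-2×II-1: ss|Ss|SS
⇒ S over [I-1,I-2,II-1,II-2,III-1,III-2,III-3]: 238 consistent
W/I-1 ? ·: ww|Ww|WW
W/I-2 ? ·: ww|Ww|WW
W/II-1 ? I-1×I-2: ww|Ww
W/II-2 ? ·: ww|Ww
W/III-1 ? II-2×II-1: ww|Ww|WW
W/III-2 un II-2×II-1: ww
W/III-3 aff II-2×II-1: Ww|WW
⇒ W over [I-1,I-2,II-1,II-2,III-1,III-2,III-3]: 64 consistent
Z/I-1 un ·: zz
Z/I-2 ? ·: zz|Zz|ZZ
Z/II-1 ? I-1×I-2: zz|Zz
Z/II-2 ? ·: zz|Zz
Z/III-1 un II-2×II-1: zz
Z/III-2 aff II-2×II-1: Zz|ZZ
Z/III-3 ? II-2×II-1: zz|Zz|ZZ
⇒ Z over [I-1,I-2,II-1,II-2,III-1,III-2,III-3]: 20 consistent

II-1 ∈ {SS Ww Zz, SS Ww zz, SS ww Zz, SS ww zz, Ss Ww Zz, Ss Ww zz, Ss ww Zz, Ss ww zz, ss Ww Zz, ss Ww zz, ss ww Zz, ss ww zz}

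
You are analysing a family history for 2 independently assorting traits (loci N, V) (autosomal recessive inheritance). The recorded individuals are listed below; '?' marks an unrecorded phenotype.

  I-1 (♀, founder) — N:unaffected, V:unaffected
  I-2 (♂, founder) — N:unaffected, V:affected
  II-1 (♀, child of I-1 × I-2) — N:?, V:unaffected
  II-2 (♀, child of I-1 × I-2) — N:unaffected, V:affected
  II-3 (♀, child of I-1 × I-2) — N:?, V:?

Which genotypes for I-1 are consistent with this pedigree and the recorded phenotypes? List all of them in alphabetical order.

N/I-1 un ·: NN|Nn
N/I-2 un ·: NN|Nn
N/II-1 ? I-1×I-2: NN|Nn|nn
N/II-2 un I-1×I-2: NN|Nn
N/II-3 ? I-1×I-2: NN|Nn|nn
⇒ N over [I-1,I-2,II-1,II-2,II-3]: 35 consistent
V/I-1 un ·: Vv
V/I-2 aff ·: vv
V/II-1 un I-1×I-2: Vv
V/II-2 aff I-1×I-2: vv
V/II-3 ? I-1×I-2: Vv|vv
⇒ V over [I-1,I-2,II-1,II-2,II-3]: 2 consistent

I-1 ∈ {NN Vv, Nn Vv}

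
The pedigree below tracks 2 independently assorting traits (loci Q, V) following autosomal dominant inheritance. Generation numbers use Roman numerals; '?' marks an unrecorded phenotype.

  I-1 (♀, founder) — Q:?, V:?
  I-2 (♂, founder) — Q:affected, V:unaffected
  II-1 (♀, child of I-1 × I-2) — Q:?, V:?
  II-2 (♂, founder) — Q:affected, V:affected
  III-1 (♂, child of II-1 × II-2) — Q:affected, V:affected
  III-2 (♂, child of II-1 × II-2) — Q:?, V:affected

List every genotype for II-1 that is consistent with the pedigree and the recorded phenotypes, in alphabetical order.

II-1 ∈ {QQ Vv, QQ vv, Qq Vv, Qq vv, qq Vv, qq vv}

Q/I-1 ? ·: qq|Qq|QQ
Q/I-2 aff ·: Qq|QQ
Q/II-1 ? I-1×I-2: qq|Qq|QQ
Q/II-2 aff ·: Qq|QQ
Q/III-1 aff II-1×II-2: Qq|QQ
Q/III-2 ? II-1×II-2: qq|Qq|QQ
⇒ Q over [I-1,I-2,II-1,II-2,III-1,III-2]: 76 consistent
V/I-1 ? ·: vv|Vv|VV
V/I-2 un ·: vv
V/II-1 ? I-1×I-2: vv|Vv
V/II-2 aff ·: Vv|VV
V/III-1 aff II-1×II-2: Vv|VV
V/III-2 aff II-1×II-2: Vv|VV
⇒ V over [I-1,I-2,II-1,II-2,III-1,III-2]: 20 consistent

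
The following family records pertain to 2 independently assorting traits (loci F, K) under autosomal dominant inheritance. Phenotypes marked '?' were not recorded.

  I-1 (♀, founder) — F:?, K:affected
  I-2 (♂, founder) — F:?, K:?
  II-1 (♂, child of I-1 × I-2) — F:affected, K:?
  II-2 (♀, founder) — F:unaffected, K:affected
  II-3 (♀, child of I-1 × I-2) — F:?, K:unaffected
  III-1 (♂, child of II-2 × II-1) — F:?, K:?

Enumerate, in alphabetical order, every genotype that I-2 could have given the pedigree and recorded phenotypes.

I-2 ∈ {FF Kk, FF kk, Ff Kk, Ff kk, ff Kk, ff kk}

F/I-1 ? ·: ff|Ff|FF
F/I-2 ? ·: ff|Ff|FF
F/II-1 aff I-1×I-2: Ff|FF
F/II-2 un ·: ff
F/II-3 ? I-1×I-2: ff|Ff|FF
F/III-1 ? II-2×II-1: ff|Ff
⇒ F over [I-1,I-2,II-1,II-2,II-3,III-1]: 34 consistent
K/I-1 aff ·: Kk
K/I-2 ? ·: kk|Kk
K/II-1 ? I-1×I-2: kk|Kk|KK
K/II-2 aff ·: Kk|KK
K/II-3 un I-1×I-2: kk
K/III-1 ? II-2×II-1: kk|Kk|KK
⇒ K over [I-1,I-2,II-1,II-2,II-3,III-1]: 19 consistent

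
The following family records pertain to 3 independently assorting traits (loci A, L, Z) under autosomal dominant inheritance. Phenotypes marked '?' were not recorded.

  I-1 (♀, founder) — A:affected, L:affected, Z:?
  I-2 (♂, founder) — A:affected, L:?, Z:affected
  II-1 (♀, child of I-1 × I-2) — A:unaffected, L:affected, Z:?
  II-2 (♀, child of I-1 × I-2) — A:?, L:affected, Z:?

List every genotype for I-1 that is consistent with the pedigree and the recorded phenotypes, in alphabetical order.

I-1 ∈ {Aa LL ZZ, Aa LL Zz, Aa LL zz, Aa Ll ZZ, Aa Ll Zz, Aa Ll zz}

A/I-1 aff ·: Aa
A/I-2 aff ·: Aa
A/II-1 un I-1×I-2: aa
A/II-2 ? I-1×I-2: aa|Aa|AA
⇒ A over [I-1,I-2,II-1,II-2]: 3 consistent
L/I-1 aff ·: Ll|LL
L/I-2 ? ·: ll|Ll|LL
L/II-1 aff I-1×I-2: Ll|LL
L/II-2 aff I-1×I-2: Ll|LL
⇒ L over [I-1,I-2,II-1,II-2]: 15 consistent
Z/I-1 ? ·: zz|Zz|ZZ
Z/I-2 aff ·: Zz|ZZ
Z/II-1 ? I-1×I-2: zz|Zz|ZZ
Z/II-2 ? I-1×I-2: zz|Zz|ZZ
⇒ Z over [I-1,I-2,II-1,II-2]: 23 consistent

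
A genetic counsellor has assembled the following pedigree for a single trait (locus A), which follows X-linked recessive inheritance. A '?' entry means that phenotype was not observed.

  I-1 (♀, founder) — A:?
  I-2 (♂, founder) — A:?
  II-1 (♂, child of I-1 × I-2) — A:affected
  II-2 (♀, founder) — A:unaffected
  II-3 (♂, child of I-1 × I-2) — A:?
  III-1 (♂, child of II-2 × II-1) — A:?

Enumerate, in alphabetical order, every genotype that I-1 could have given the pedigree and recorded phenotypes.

I-1 ∈ {X^AX^a, X^aX^a}

A/I-1 ? ·: X^AX^a|X^aX^a
A/I-2 ? ·: X^AY|X^aY
A/II-1 aff I-1×I-2: X^aY
A/II-2 un ·: X^AX^A|X^AX^a
A/II-3 ? I-1×I-2: X^AY|X^aY
A/III-1 ? II-2×II-1: X^AY|X^aY
⇒ A over [I-1,I-2,II-1,II-2,II-3,III-1]: 18 consistent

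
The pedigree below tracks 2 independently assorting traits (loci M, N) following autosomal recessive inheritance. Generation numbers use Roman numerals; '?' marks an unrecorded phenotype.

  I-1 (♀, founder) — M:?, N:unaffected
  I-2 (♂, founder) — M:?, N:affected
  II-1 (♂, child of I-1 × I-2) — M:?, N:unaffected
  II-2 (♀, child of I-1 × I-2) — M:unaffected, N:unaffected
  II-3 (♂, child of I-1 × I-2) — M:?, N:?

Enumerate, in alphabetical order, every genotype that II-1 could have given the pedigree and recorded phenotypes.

M/I-1 ? ·: MM|Mm|mm
M/I-2 ? ·: MM|Mm|mm
M/II-1 ? I-1×I-2: MM|Mm|mm
M/II-2 un I-1×I-2: MM|Mm
M/II-3 ? I-1×I-2: MM|Mm|mm
⇒ M over [I-1,I-2,II-1,II-2,II-3]: 45 consistent
N/I-1 un ·: NN|Nn
N/I-2 aff ·: nn
N/II-1 un I-1×I-2: Nn
N/II-2 un I-1×I-2: Nn
N/II-3 ? I-1×I-2: Nn|nn
⇒ N over [I-1,I-2,II-1,II-2,II-3]: 3 consistent

II-1 ∈ {MM Nn, Mm Nn, mm Nn}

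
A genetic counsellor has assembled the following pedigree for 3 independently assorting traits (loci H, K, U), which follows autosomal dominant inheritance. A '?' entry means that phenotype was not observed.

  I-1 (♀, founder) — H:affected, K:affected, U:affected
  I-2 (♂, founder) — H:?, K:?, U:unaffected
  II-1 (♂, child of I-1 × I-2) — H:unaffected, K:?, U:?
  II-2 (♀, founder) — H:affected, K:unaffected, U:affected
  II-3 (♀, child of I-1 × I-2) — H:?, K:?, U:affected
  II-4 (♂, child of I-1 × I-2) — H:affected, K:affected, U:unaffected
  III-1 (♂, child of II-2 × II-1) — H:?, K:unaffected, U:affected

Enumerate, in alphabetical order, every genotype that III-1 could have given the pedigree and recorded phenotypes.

H/I-1 aff ·: Hh
H/I-2 ? ·: hh|Hh
H/II-1 un I-1×I-2: hh
H/II-2 aff ·: Hh|HH
H/II-3 ? I-1×I-2: hh|Hh|HH
H/II-4 aff I-1×I-2: Hh|HH
H/III-1 ? II-2×II-1: hh|Hh
⇒ H over [I-1,I-2,II-1,II-2,II-3,II-4,III-1]: 24 consistent
K/I-1 aff ·: Kk|KK
K/I-2 ? ·: kk|Kk|KK
K/II-1 ? I-1×I-2: kk|Kk
K/II-2 un ·: kk
K/II-3 ? I-1×I-2: kk|Kk|KK
K/II-4 aff I-1×I-2: Kk|KK
K/III-1 un II-2×II-1: kk
⇒ K over [I-1,I-2,II-1,II-2,II-3,II-4,III-1]: 25 consistent
U/I-1 aff ·: Uu
U/I-2 un ·: uu
U/II-1 ? I-1×I-2: uu|Uu
U/II-2 aff ·: Uu|UU
U/II-3 aff I-1×I-2: Uu
U/II-4 un I-1×I-2: uu
U/III-1 aff II-2×II-1: Uu|UU
⇒ U over [I-1,I-2,II-1,II-2,II-3,II-4,III-1]: 6 consistent

III-1 ∈ {Hh kk UU, Hh kk Uu, hh kk UU, hh kk Uu}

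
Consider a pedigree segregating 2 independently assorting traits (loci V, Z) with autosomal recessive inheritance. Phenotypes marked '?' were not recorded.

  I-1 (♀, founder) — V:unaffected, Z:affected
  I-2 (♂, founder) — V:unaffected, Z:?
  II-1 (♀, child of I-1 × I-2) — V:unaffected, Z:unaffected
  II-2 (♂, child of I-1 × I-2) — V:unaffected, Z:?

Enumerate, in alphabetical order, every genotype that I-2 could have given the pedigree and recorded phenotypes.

V/I-1 un ·: VV|Vv
V/I-2 un ·: VV|Vv
V/II-1 un I-1×I-2: VV|Vv
V/II-2 un I-1×I-2: VV|Vv
⇒ V over [I-1,I-2,II-1,II-2]: 13 consistent
Z/I-1 aff ·: zz
Z/I-2 ? ·: ZZ|Zz
Z/II-1 un I-1×I-2: Zz
Z/II-2 ? I-1×I-2: Zz|zz
⇒ Z over [I-1,I-2,II-1,II-2]: 3 consistent

I-2 ∈ {VV ZZ, VV Zz, Vv ZZ, Vv Zz}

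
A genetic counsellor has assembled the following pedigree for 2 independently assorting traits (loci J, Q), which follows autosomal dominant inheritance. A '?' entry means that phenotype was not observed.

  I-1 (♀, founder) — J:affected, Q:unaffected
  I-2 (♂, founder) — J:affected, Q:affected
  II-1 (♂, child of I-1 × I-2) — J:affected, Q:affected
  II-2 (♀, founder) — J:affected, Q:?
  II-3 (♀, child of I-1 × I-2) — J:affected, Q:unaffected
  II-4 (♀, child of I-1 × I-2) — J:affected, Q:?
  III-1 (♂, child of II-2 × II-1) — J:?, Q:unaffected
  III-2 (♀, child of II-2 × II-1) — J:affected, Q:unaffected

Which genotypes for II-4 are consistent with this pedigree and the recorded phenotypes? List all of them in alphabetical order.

II-4 ∈ {JJ Qq, JJ qq, Jj Qq, Jj qq}

J/I-1 aff ·: Jj|JJ
J/I-2 aff ·: Jj|JJ
J/II-1 aff I-1×I-2: Jj|JJ
J/II-2 aff ·: Jj|JJ
J/II-3 aff I-1×I-2: Jj|JJ
J/II-4 aff I-1×I-2: Jj|JJ
J/III-1 ? II-2×II-1: jj|Jj|JJ
J/III-2 aff II-2×II-1: Jj|JJ
⇒ J over [I-1,I-2,II-1,II-2,II-3,II-4,III-1,III-2]: 185 consistent
Q/I-1 un ·: qq
Q/I-2 aff ·: Qq
Q/II-1 aff I-1×I-2: Qq
Q/II-2 ? ·: qq|Qq
Q/II-3 un I-1×I-2: qq
Q/II-4 ? I-1×I-2: qq|Qq
Q/III-1 un II-2×II-1: qq
Q/III-2 un II-2×II-1: qq
⇒ Q over [I-1,I-2,II-1,II-2,II-3,II-4,III-1,III-2]: 4 consistent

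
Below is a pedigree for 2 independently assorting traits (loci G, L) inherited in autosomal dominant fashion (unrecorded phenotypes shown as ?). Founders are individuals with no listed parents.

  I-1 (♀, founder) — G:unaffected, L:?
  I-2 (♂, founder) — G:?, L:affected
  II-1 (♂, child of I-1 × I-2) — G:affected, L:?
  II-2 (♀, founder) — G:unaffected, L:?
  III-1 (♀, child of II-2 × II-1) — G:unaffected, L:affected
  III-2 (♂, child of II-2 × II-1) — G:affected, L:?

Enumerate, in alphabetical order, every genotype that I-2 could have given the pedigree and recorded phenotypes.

G/I-1 un ·: gg
G/I-2 ? ·: Gg|GG
G/II-1 aff I-1×I-2: Gg
G/II-2 un ·: gg
G/III-1 un II-2×II-1: gg
G/III-2 aff II-2×II-1: Gg
⇒ G over [I-1,I-2,II-1,II-2,III-1,III-2]: 2 consistent
L/I-1 ? ·: ll|Ll|LL
L/I-2 aff ·: Ll|LL
L/II-1 ? I-1×I-2: ll|Ll|LL
L/II-2 ? ·: ll|Ll|LL
L/III-1 aff II-2×II-1: Ll|LL
L/III-2 ? II-2×II-1: ll|Ll|LL
⇒ L over [I-1,I-2,II-1,II-2,III-1,III-2]: 90 consistent

I-2 ∈ {GG LL, GG Ll, Gg LL, Gg Ll}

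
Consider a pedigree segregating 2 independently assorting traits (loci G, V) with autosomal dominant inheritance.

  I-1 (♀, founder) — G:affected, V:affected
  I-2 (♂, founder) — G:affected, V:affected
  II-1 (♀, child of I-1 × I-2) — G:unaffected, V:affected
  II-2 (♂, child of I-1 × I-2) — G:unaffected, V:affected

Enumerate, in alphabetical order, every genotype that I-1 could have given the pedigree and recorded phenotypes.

I-1 ∈ {Gg VV, Gg Vv}

G/I-1 aff ·: Gg
G/I-2 aff ·: Gg
G/II-1 un I-1×I-2: gg
G/II-2 un I-1×I-2: gg
⇒ G over [I-1,I-2,II-1,II-2]: 1 consistent
V/I-1 aff ·: Vv|VV
V/I-2 aff ·: Vv|VV
V/II-1 aff I-1×I-2: Vv|VV
V/II-2 aff I-1×I-2: Vv|VV
⇒ V over [I-1,I-2,II-1,II-2]: 13 consistent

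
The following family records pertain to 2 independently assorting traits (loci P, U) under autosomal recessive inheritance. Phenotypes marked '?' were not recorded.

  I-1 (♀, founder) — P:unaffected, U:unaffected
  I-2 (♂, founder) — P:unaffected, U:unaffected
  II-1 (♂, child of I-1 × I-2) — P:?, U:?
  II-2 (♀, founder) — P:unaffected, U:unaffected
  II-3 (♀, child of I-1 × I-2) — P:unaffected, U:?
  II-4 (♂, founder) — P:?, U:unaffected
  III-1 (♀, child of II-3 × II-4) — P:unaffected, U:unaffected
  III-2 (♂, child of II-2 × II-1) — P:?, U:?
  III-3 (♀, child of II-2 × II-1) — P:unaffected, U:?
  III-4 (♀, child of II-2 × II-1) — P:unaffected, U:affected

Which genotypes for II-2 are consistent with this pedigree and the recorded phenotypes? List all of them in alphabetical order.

II-2 ∈ {PP Uu, Pp Uu}

P/I-1 un ·: PP|Pp
P/I-2 un ·: PP|Pp
P/II-1 ? I-1×I-2: PP|Pp|pp
P/II-2 un ·: PP|Pp
P/II-3 un I-1×I-2: PP|Pp
P/II-4 ? ·: PP|Pp|pp
P/III-1 un II-3×II-4: PP|Pp
P/III-2 ? II-2×II-1: PP|Pp|pp
P/III-3 un II-2×II-1: PP|Pp
P/III-4 un II-2×II-1: PP|Pp
⇒ P over [I-1,I-2,II-1,II-2,II-3,II-4,III-1,III-2,III-3,III-4]: 846 consistent
U/I-1 un ·: UU|Uu
U/I-2 un ·: UU|Uu
U/II-1 ? I-1×I-2: Uu|uu
U/II-2 un ·: Uu
U/II-3 ? I-1×I-2: UU|Uu|uu
U/II-4 un ·: UU|Uu
U/III-1 un II-3×II-4: UU|Uu
U/III-2 ? II-2×II-1: UU|Uu|uu
U/III-3 ? II-2×II-1: UU|Uu|uu
U/III-4 aff II-2×II-1: uu
⇒ U over [I-1,I-2,II-1,II-2,II-3,II-4,III-1,III-2,III-3,III-4]: 243 consistent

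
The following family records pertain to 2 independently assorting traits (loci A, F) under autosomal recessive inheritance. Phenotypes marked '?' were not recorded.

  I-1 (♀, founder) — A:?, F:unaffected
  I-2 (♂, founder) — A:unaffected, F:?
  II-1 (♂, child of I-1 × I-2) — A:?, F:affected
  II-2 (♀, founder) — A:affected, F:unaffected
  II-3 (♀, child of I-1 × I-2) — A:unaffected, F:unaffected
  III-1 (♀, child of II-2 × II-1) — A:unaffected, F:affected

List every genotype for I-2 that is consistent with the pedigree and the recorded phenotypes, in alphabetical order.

I-2 ∈ {AA Ff, AA ff, Aa Ff, Aa ff}

A/I-1 ? ·: AA|Aa|aa
A/I-2 un ·: AA|Aa
A/II-1 ? I-1×I-2: AA|Aa
A/II-2 aff ·: aa
A/II-3 un I-1×I-2: AA|Aa
A/III-1 un II-2×II-1: Aa
⇒ A over [I-1,I-2,II-1,II-2,II-3,III-1]: 15 consistent
F/I-1 un ·: Ff
F/I-2 ? ·: Ff|ff
F/II-1 aff I-1×I-2: ff
F/II-2 un ·: Ff
F/II-3 un I-1×I-2: FF|Ff
F/III-1 aff II-2×II-1: ff
⇒ F over [I-1,I-2,II-1,II-2,II-3,III-1]: 3 consistent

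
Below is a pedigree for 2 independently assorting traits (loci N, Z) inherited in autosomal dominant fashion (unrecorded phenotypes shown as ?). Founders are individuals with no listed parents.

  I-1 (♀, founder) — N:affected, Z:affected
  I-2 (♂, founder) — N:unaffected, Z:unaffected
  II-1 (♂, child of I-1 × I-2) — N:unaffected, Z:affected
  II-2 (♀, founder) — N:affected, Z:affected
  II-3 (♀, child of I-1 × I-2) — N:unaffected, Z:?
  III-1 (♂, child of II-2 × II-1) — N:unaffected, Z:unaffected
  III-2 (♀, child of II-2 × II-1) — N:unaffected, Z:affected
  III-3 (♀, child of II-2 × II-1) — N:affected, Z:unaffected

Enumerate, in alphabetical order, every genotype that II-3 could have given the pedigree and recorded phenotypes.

N/I-1 aff ·: Nn
N/I-2 un ·: nn
N/II-1 un I-1×I-2: nn
N/II-2 aff ·: Nn
N/II-3 un I-1×I-2: nn
N/III-1 un II-2×II-1: nn
N/III-2 un II-2×II-1: nn
N/III-3 aff II-2×II-1: Nn
⇒ N over [I-1,I-2,II-1,II-2,II-3,III-1,III-2,III-3]: 1 consistent
Z/I-1 aff ·: Zz|ZZ
Z/I-2 un ·: zz
Z/II-1 aff I-1×I-2: Zz
Z/II-2 aff ·: Zz
Z/II-3 ? I-1×I-2: zz|Zz
Z/III-1 un II-2×II-1: zz
Z/III-2 aff II-2×II-1: Zz|ZZ
Z/III-3 un II-2×II-1: zz
⇒ Z over [I-1,I-2,II-1,II-2,II-3,III-1,III-2,III-3]: 6 consistent

II-3 ∈ {nn Zz, nn zz}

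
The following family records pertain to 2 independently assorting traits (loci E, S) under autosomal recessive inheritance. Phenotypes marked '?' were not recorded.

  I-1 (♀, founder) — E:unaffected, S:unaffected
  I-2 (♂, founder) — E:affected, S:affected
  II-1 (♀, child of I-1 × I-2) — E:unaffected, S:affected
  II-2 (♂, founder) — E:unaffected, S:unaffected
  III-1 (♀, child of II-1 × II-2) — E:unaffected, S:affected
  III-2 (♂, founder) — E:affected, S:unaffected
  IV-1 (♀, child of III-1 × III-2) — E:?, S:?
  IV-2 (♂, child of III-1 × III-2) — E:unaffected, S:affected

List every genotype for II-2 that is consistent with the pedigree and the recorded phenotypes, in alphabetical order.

II-2 ∈ {EE Ss, Ee Ss}

E/I-1 un ·: EE|Ee
E/I-2 aff ·: ee
E/II-1 un I-1×I-2: Ee
E/II-2 un ·: EE|Ee
E/III-1 un II-1×II-2: EE|Ee
E/III-2 aff ·: ee
E/IV-1 ? III-1×III-2: Ee|ee
E/IV-2 un III-1×III-2: Ee
⇒ E over [I-1,I-2,II-1,II-2,III-1,III-2,IV-1,IV-2]: 12 consistent
S/I-1 un ·: Ss
S/I-2 aff ·: ss
S/II-1 aff I-1×I-2: ss
S/II-2 un ·: Ss
S/III-1 aff II-1×II-2: ss
S/III-2 un ·: Ss
S/IV-1 ? III-1×III-2: Ss|ss
S/IV-2 aff III-1×III-2: ss
⇒ S over [I-1,I-2,II-1,II-2,III-1,III-2,IV-1,IV-2]: 2 consistent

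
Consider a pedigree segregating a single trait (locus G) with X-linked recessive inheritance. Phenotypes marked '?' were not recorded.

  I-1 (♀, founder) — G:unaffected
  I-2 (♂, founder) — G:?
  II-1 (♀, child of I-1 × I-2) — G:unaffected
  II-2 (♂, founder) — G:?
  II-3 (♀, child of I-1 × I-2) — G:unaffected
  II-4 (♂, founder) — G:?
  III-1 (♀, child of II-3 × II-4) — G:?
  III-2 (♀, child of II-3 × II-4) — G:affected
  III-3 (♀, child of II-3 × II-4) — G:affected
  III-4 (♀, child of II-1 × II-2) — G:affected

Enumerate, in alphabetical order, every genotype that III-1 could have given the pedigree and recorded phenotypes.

G/I-1 un ·: X^GX^G|X^GX^g
G/I-2 ? ·: X^GY|X^gY
G/II-1 un I-1×I-2: X^GX^g
G/II-2 ? ·: X^gY
G/II-3 un I-1×I-2: X^GX^g
G/II-4 ? ·: X^gY
G/III-1 ? II-3×II-4: X^GX^g|X^gX^g
G/III-2 aff II-3×II-4: X^gX^g
G/III-3 aff II-3×II-4: X^gX^g
G/III-4 aff II-1×II-2: X^gX^g
⇒ G over [I-1,I-2,II-1,II-2,II-3,II-4,III-1,III-2,III-3,III-4]: 6 consistent

III-1 ∈ {X^GX^g, X^gX^g}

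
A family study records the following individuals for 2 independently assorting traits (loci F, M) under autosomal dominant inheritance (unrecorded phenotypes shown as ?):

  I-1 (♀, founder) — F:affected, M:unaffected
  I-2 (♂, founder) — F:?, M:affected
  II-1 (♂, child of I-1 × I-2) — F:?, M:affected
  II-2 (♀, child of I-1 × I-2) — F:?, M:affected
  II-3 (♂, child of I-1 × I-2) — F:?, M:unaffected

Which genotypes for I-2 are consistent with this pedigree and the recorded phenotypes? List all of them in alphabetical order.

F/I-1 aff ·: Ff|FF
F/I-2 ? ·: ff|Ff|FF
F/II-1 ? I-1×I-2: ff|Ff|FF
F/II-2 ? I-1×I-2: ff|Ff|FF
F/II-3 ? I-1×I-2: ff|Ff|FF
⇒ F over [I-1,I-2,II-1,II-2,II-3]: 53 consistent
M/I-1 un ·: mm
M/I-2 aff ·: Mm
M/II-1 aff I-1×I-2: Mm
M/II-2 aff I-1×I-2: Mm
M/II-3 un I-1×I-2: mm
⇒ M over [I-1,I-2,II-1,II-2,II-3]: 1 consistent

I-2 ∈ {FF Mm, Ff Mm, ff Mm}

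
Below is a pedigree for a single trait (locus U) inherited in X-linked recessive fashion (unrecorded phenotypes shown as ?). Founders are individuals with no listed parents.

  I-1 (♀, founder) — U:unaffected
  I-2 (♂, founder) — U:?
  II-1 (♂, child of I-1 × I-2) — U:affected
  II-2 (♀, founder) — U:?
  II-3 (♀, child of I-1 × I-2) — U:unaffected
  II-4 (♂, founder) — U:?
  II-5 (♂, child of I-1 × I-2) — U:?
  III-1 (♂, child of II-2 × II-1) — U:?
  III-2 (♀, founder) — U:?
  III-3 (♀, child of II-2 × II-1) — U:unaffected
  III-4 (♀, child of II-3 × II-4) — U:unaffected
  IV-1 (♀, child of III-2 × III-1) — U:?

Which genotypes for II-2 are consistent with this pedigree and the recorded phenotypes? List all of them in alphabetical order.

II-2 ∈ {X^UX^U, X^UX^u}

U/I-1 un ·: X^UX^u
U/I-2 ? ·: X^UY|X^uY
U/II-1 aff I-1×I-2: X^uY
U/II-2 ? ·: X^UX^U|X^UX^u
U/II-3 un I-1×I-2: X^UX^U|X^UX^u
U/II-4 ? ·: X^UY|X^uY
U/II-5 ? I-1×I-2: X^UY|X^uY
U/III-1 ? II-2×II-1: X^UY|X^uY
U/III-2 ? ·: X^UX^U|X^UX^u|X^uX^u
U/III-3 un II-2×II-1: X^UX^u
U/III-4 un II-3×II-4: X^UX^U|X^UX^u
U/IV-1 ? III-2×III-1: X^UX^U|X^UX^u|X^uX^u
⇒ U over [I-1,I-2,II-1,II-2,II-3,II-4,II-5,III-1,III-2,III-3,III-4,IV-1]: 192 consistent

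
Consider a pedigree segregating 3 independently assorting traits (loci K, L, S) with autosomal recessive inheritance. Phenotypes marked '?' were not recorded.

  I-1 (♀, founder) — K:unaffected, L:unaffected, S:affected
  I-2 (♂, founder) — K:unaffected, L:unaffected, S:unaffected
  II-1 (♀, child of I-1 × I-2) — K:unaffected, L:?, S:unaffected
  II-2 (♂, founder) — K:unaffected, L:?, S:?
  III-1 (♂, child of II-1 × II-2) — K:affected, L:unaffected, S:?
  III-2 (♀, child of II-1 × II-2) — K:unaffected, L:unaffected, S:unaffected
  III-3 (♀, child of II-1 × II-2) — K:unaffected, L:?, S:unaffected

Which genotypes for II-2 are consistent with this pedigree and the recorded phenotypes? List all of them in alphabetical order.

K/I-1 un ·: KK|Kk
K/I-2 un ·: KK|Kk
K/II-1 un I-1×I-2: Kk
K/II-2 un ·: Kk
K/III-1 aff II-1×II-2: kk
K/III-2 un II-1×II-2: KK|Kk
K/III-3 un II-1×II-2: KK|Kk
⇒ K over [I-1,I-2,II-1,II-2,III-1,III-2,III-3]: 12 consistent
L/I-1 un ·: LL|Ll
L/I-2 un ·: LL|Ll
L/II-1 ? I-1×I-2: LL|Ll|ll
L/II-2 ? ·: LL|Ll|ll
L/III-1 un II-1×II-2: LL|Ll
L/III-2 un II-1×II-2: LL|Ll
L/III-3 ? II-1×II-2: LL|Ll|ll
⇒ L over [I-1,I-2,II-1,II-2,III-1,III-2,III-3]: 109 consistent
S/I-1 aff ·: ss
S/I-2 un ·: SS|Ss
S/II-1 un I-1×I-2: Ss
S/II-2 ? ·: SS|Ss|ss
S/III-1 ? II-1×II-2: SS|Ss|ss
S/III-2 un II-1×II-2: SS|Ss
S/III-3 un II-1×II-2: SS|Ss
⇒ S over [I-1,I-2,II-1,II-2,III-1,III-2,III-3]: 44 consistent

II-2 ∈ {Kk LL SS, Kk LL Ss, Kk LL ss, Kk Ll SS, Kk Ll Ss, Kk Ll ss, Kk ll SS, Kk ll Ss, Kk ll ss}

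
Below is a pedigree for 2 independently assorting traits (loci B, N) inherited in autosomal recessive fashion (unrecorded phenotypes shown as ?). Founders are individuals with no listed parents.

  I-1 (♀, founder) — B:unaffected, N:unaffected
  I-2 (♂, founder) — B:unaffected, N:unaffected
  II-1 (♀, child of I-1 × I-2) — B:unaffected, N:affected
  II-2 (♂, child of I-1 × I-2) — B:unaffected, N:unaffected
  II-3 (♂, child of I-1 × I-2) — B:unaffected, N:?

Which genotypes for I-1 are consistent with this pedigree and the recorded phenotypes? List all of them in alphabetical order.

I-1 ∈ {BB Nn, Bb Nn}

B/I-1 un ·: BB|Bb
B/I-2 un ·: BB|Bb
B/II-1 un I-1×I-2: BB|Bb
B/II-2 un I-1×I-2: BB|Bb
B/II-3 un I-1×I-2: BB|Bb
⇒ B over [I-1,I-2,II-1,II-2,II-3]: 25 consistent
N/I-1 un ·: Nn
N/I-2 un ·: Nn
N/II-1 aff I-1×I-2: nn
N/II-2 un I-1×I-2: NN|Nn
N/II-3 ? I-1×I-2: NN|Nn|nn
⇒ N over [I-1,I-2,II-1,II-2,II-3]: 6 consistent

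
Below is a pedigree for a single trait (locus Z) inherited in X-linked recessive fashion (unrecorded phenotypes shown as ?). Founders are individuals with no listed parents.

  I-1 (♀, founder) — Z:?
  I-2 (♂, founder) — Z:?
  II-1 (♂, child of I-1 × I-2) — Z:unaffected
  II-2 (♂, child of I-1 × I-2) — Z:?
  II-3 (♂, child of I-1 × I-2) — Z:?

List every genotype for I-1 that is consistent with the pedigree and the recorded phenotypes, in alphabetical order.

I-1 ∈ {X^ZX^Z, X^ZX^z}

Z/I-1 ? ·: X^ZX^Z|X^ZX^z
Z/I-2 ? ·: X^ZY|X^zY
Z/II-1 un I-1×I-2: X^ZY
Z/II-2 ? I-1×I-2: X^ZY|X^zY
Z/II-3 ? I-1×I-2: X^ZY|X^zY
⇒ Z over [I-1,I-2,II-1,II-2,II-3]: 10 consistent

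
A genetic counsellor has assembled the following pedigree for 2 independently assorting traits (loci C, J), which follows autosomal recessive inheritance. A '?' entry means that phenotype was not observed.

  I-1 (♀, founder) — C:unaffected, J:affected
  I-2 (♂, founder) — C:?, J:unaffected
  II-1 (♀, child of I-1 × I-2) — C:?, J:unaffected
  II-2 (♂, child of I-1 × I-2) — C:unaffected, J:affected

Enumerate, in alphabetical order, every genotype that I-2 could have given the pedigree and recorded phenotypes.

I-2 ∈ {CC Jj, Cc Jj, cc Jj}

C/I-1 un ·: CC|Cc
C/I-2 ? ·: CC|Cc|cc
C/II-1 ? I-1×I-2: CC|Cc|cc
C/II-2 un I-1×I-2: CC|Cc
⇒ C over [I-1,I-2,II-1,II-2]: 18 consistent
J/I-1 aff ·: jj
J/I-2 un ·: Jj
J/II-1 un I-1×I-2: Jj
J/II-2 aff I-1×I-2: jj
⇒ J over [I-1,I-2,II-1,II-2]: 1 consistent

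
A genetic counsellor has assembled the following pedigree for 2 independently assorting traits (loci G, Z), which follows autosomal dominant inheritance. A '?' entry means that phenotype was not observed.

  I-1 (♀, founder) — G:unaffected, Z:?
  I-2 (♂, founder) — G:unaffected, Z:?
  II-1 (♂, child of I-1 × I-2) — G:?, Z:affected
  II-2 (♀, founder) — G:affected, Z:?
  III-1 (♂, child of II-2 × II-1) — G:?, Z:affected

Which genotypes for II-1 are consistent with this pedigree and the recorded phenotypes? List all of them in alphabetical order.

II-1 ∈ {gg ZZ, gg Zz}

G/I-1 un ·: gg
G/I-2 un ·: gg
G/II-1 ? I-1×I-2: gg
G/II-2 aff ·: Gg|GG
G/III-1 ? II-2×II-1: gg|Gg
⇒ G over [I-1,I-2,II-1,II-2,III-1]: 3 consistent
Z/I-1 ? ·: zz|Zz|ZZ
Z/I-2 ? ·: zz|Zz|ZZ
Z/II-1 aff I-1×I-2: Zz|ZZ
Z/II-2 ? ·: zz|Zz|ZZ
Z/III-1 aff II-2×II-1: Zz|ZZ
⇒ Z over [I-1,I-2,II-1,II-2,III-1]: 51 consistent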